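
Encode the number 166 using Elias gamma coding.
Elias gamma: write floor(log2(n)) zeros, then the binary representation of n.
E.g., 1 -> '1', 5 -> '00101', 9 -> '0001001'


num_bits = floor(log2(166)) + 1 = 8
leading_zeros = num_bits - 1 = 7
binary(166) = 10100110

Elias gamma(166) = '0000000' + '10100110' = 000000010100110 (15 bits)


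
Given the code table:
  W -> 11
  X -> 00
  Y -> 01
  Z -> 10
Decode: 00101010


Decoding:
00 -> X
10 -> Z
10 -> Z
10 -> Z


Result: XZZZ


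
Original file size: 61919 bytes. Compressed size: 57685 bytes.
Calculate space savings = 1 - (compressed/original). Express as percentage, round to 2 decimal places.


ratio = compressed/original = 57685/61919 = 0.93162
savings = 1 - ratio = 1 - 0.93162 = 0.06838
as a percentage: 0.06838 * 100 = 6.84%

Space savings = 1 - 57685/61919 = 6.84%


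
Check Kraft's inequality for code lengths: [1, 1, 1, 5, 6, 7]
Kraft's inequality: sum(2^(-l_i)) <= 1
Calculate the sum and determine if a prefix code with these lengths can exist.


Sum = 2^(-1) + 2^(-1) + 2^(-1) + 2^(-5) + 2^(-6) + 2^(-7)
    = 0.5 + 0.5 + 0.5 + 0.03125 + 0.015625 + 0.0078125
    = 199/128 = 1.5546875
Since 1.5546875 > 1, Kraft's inequality is NOT satisfied.
A prefix code with these lengths CANNOT exist.

Kraft sum = 1.5546875. Not satisfied.


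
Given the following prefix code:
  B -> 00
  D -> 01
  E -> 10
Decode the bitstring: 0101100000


Decoding step by step:
Bits 01 -> D
Bits 01 -> D
Bits 10 -> E
Bits 00 -> B
Bits 00 -> B


Decoded message: DDEBB


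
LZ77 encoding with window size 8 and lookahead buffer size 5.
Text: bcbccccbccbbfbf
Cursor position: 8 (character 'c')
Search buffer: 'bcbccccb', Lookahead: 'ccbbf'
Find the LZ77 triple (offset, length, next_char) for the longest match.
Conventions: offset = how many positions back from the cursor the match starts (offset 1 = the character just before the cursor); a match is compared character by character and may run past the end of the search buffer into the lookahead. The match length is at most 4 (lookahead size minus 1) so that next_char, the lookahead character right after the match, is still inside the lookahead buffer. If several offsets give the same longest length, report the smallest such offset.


Try each offset into the search buffer:
  offset=1 (pos 7, char 'b'): match length 0
  offset=2 (pos 6, char 'c'): match length 1
  offset=3 (pos 5, char 'c'): match length 3
  offset=4 (pos 4, char 'c'): match length 2
  offset=5 (pos 3, char 'c'): match length 2
  offset=6 (pos 2, char 'b'): match length 0
  offset=7 (pos 1, char 'c'): match length 1
  offset=8 (pos 0, char 'b'): match length 0
Longest match has length 3 at offset 3.
next_char = character at position 8 + 3 = 11 -> 'b'

Best match: offset=3, length=3 (matching 'ccb' starting at position 5)
LZ77 triple: (3, 3, 'b')


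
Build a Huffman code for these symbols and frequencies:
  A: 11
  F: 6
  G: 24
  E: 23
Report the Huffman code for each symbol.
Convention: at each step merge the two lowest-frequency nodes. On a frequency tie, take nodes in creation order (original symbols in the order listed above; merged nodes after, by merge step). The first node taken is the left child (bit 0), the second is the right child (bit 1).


Huffman tree construction:
Step 1: Merge F(6) + A(11) = 17
Step 2: Merge (F+A)(17) + E(23) = 40
Step 3: Merge G(24) + ((F+A)+E)(40) = 64
Read each symbol's code off the tree from the root (left child = 0, right child = 1).

Codes:
  A: 101 (length 3)
  F: 100 (length 3)
  G: 0 (length 1)
  E: 11 (length 2)
Average code length: 121/64 = 1.8906 bits/symbol


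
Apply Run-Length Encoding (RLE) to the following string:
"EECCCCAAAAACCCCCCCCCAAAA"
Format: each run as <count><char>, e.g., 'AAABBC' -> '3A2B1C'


Scanning runs left to right:
  i=0: run of 'E' x 2 -> '2E'
  i=2: run of 'C' x 4 -> '4C'
  i=6: run of 'A' x 5 -> '5A'
  i=11: run of 'C' x 9 -> '9C'
  i=20: run of 'A' x 4 -> '4A'

RLE = 2E4C5A9C4A


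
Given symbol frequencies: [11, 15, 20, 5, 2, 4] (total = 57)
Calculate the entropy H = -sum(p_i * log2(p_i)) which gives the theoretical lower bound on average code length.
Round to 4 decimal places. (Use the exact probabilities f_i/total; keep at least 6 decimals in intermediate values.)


Per-symbol terms -p_i * log2(p_i) with p_i = f_i/57:
  p = 11/57 = 0.192982: log2(p) = -2.373458, -p*log2(p) = 0.458036
  p = 15/57 = 0.263158: log2(p) = -1.925999, -p*log2(p) = 0.506842
  p = 20/57 = 0.350877: log2(p) = -1.510962, -p*log2(p) = 0.530162
  p = 5/57 = 0.087719: log2(p) = -3.510962, -p*log2(p) = 0.307979
  p = 2/57 = 0.035088: log2(p) = -4.832890, -p*log2(p) = 0.169575
  p = 4/57 = 0.070175: log2(p) = -3.832890, -p*log2(p) = 0.268975
H = 0.458036 + 0.506842 + 0.530162 + 0.307979 + 0.169575 + 0.268975 = 2.241569

H = 2.2416 bits/symbol


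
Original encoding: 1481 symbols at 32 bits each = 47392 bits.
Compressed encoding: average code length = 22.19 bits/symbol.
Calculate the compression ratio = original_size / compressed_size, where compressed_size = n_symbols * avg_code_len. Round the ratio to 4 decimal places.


original_size = n_symbols * orig_bits = 1481 * 32 = 47392 bits
compressed_size = n_symbols * avg_code_len = 1481 * 22.19 = 32863.39 bits
ratio = original_size / compressed_size = 47392 / 32863.39 = 1.4421

Compression ratio = 1.4421


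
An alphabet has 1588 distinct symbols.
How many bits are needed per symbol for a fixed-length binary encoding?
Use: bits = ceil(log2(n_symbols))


log2(1588) = 10.633
Bracket: 2^10 = 1024 < 1588 <= 2^11 = 2048
So ceil(log2(1588)) = 11

bits = ceil(log2(1588)) = ceil(10.633) = 11 bits


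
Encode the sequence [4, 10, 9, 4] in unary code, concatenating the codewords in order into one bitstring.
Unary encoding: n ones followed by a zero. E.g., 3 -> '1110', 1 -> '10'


Encode each number as n ones followed by a terminating 0:
  4 -> 11110 (5 bits)
  10 -> 11111111110 (11 bits)
  9 -> 1111111110 (10 bits)
  4 -> 11110 (5 bits)
Total length = 5 + 11 + 10 + 5 = 31 bits.

Unary([4, 10, 9, 4]) = 1111011111111110111111111011110 (31 bits)


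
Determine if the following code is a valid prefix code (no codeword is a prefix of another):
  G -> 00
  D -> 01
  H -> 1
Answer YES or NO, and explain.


Checking each pair (does one codeword prefix another?):
  G='00' vs D='01': no prefix
  G='00' vs H='1': no prefix
  D='01' vs G='00': no prefix
  D='01' vs H='1': no prefix
  H='1' vs G='00': no prefix
  H='1' vs D='01': no prefix
No violation found over all pairs.

YES -- this is a valid prefix code. No codeword is a prefix of any other codeword.


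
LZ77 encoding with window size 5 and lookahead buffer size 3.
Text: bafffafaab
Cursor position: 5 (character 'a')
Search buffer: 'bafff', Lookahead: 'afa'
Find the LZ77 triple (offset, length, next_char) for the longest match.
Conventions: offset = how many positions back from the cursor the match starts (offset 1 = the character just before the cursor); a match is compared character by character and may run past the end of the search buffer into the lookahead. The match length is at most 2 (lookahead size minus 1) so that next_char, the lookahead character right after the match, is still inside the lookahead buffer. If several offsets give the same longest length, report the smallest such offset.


Try each offset into the search buffer:
  offset=1 (pos 4, char 'f'): match length 0
  offset=2 (pos 3, char 'f'): match length 0
  offset=3 (pos 2, char 'f'): match length 0
  offset=4 (pos 1, char 'a'): match length 2
  offset=5 (pos 0, char 'b'): match length 0
Longest match has length 2 at offset 4.
next_char = character at position 5 + 2 = 7 -> 'a'

Best match: offset=4, length=2 (matching 'af' starting at position 1)
LZ77 triple: (4, 2, 'a')


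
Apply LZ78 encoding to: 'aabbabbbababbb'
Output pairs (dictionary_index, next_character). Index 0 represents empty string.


LZ78 encoding steps:
Dictionary: {0: ''}
Step 1: w='' (idx 0), next='a' -> output (0, 'a'), add 'a' as idx 1
Step 2: w='a' (idx 1), next='b' -> output (1, 'b'), add 'ab' as idx 2
Step 3: w='' (idx 0), next='b' -> output (0, 'b'), add 'b' as idx 3
Step 4: w='ab' (idx 2), next='b' -> output (2, 'b'), add 'abb' as idx 4
Step 5: w='b' (idx 3), next='a' -> output (3, 'a'), add 'ba' as idx 5
Step 6: w='ba' (idx 5), next='b' -> output (5, 'b'), add 'bab' as idx 6
Step 7: w='b' (idx 3), next='b' -> output (3, 'b'), add 'bb' as idx 7


Encoded: [(0, 'a'), (1, 'b'), (0, 'b'), (2, 'b'), (3, 'a'), (5, 'b'), (3, 'b')]


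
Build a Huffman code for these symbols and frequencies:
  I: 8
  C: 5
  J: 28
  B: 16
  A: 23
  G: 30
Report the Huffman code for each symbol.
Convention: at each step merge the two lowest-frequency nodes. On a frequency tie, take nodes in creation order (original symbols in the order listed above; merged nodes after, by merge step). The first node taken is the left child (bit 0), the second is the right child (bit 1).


Huffman tree construction:
Step 1: Merge C(5) + I(8) = 13
Step 2: Merge (C+I)(13) + B(16) = 29
Step 3: Merge A(23) + J(28) = 51
Step 4: Merge ((C+I)+B)(29) + G(30) = 59
Step 5: Merge (A+J)(51) + (((C+I)+B)+G)(59) = 110
Read each symbol's code off the tree from the root (left child = 0, right child = 1).

Codes:
  I: 1001 (length 4)
  C: 1000 (length 4)
  J: 01 (length 2)
  B: 101 (length 3)
  A: 00 (length 2)
  G: 11 (length 2)
Average code length: 262/110 = 2.3818 bits/symbol


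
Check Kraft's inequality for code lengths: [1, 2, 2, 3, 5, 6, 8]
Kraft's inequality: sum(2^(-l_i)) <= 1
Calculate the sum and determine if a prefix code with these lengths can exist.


Sum = 2^(-1) + 2^(-2) + 2^(-2) + 2^(-3) + 2^(-5) + 2^(-6) + 2^(-8)
    = 0.5 + 0.25 + 0.25 + 0.125 + 0.03125 + 0.015625 + 0.00390625
    = 301/256 = 1.17578125
Since 1.17578125 > 1, Kraft's inequality is NOT satisfied.
A prefix code with these lengths CANNOT exist.

Kraft sum = 1.17578125. Not satisfied.


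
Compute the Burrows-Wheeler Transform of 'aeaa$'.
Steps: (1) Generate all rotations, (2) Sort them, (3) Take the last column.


Rotations (sorted):
  0: $aeaa -> last char: a
  1: a$aea -> last char: a
  2: aa$ae -> last char: e
  3: aeaa$ -> last char: $
  4: eaa$a -> last char: a


BWT = aae$a


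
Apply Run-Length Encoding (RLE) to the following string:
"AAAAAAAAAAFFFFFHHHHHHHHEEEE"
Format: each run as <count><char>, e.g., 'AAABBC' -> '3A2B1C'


Scanning runs left to right:
  i=0: run of 'A' x 10 -> '10A'
  i=10: run of 'F' x 5 -> '5F'
  i=15: run of 'H' x 8 -> '8H'
  i=23: run of 'E' x 4 -> '4E'

RLE = 10A5F8H4E


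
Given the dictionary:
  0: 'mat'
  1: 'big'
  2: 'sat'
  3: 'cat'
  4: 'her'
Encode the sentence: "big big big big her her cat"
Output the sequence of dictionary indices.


Look up each word in the dictionary:
  'big' -> 1
  'big' -> 1
  'big' -> 1
  'big' -> 1
  'her' -> 4
  'her' -> 4
  'cat' -> 3

Encoded: [1, 1, 1, 1, 4, 4, 3]


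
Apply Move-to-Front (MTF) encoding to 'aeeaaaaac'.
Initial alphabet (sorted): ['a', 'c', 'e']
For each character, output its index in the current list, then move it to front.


MTF encoding:
'a': index 0 in ['a', 'c', 'e'] -> ['a', 'c', 'e']
'e': index 2 in ['a', 'c', 'e'] -> ['e', 'a', 'c']
'e': index 0 in ['e', 'a', 'c'] -> ['e', 'a', 'c']
'a': index 1 in ['e', 'a', 'c'] -> ['a', 'e', 'c']
'a': index 0 in ['a', 'e', 'c'] -> ['a', 'e', 'c']
'a': index 0 in ['a', 'e', 'c'] -> ['a', 'e', 'c']
'a': index 0 in ['a', 'e', 'c'] -> ['a', 'e', 'c']
'a': index 0 in ['a', 'e', 'c'] -> ['a', 'e', 'c']
'c': index 2 in ['a', 'e', 'c'] -> ['c', 'a', 'e']


Output: [0, 2, 0, 1, 0, 0, 0, 0, 2]


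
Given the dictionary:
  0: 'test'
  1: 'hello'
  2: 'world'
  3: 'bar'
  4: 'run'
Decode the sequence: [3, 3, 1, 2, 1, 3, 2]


Look up each index in the dictionary:
  3 -> 'bar'
  3 -> 'bar'
  1 -> 'hello'
  2 -> 'world'
  1 -> 'hello'
  3 -> 'bar'
  2 -> 'world'

Decoded: "bar bar hello world hello bar world"


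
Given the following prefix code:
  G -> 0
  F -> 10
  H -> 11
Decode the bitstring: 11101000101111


Decoding step by step:
Bits 11 -> H
Bits 10 -> F
Bits 10 -> F
Bits 0 -> G
Bits 0 -> G
Bits 10 -> F
Bits 11 -> H
Bits 11 -> H


Decoded message: HFFGGFHH


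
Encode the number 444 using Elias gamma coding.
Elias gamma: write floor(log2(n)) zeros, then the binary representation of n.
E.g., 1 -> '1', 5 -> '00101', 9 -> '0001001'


num_bits = floor(log2(444)) + 1 = 9
leading_zeros = num_bits - 1 = 8
binary(444) = 110111100

Elias gamma(444) = '00000000' + '110111100' = 00000000110111100 (17 bits)


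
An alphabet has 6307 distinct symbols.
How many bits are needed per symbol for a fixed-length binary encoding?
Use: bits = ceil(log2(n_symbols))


log2(6307) = 12.6227
Bracket: 2^12 = 4096 < 6307 <= 2^13 = 8192
So ceil(log2(6307)) = 13

bits = ceil(log2(6307)) = ceil(12.6227) = 13 bits


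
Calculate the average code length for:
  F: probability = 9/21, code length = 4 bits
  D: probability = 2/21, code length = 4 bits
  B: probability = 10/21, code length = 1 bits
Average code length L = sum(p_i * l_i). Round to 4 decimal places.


Weighted contributions p_i * l_i:
  F: (9/21) * 4 = 36/21
  D: (2/21) * 4 = 8/21
  B: (10/21) * 1 = 10/21
Sum = (36 + 8 + 10)/21 = 54/21

L = 54/21 = 2.5714 bits/symbol


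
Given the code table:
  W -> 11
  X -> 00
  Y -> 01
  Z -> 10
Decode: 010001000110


Decoding:
01 -> Y
00 -> X
01 -> Y
00 -> X
01 -> Y
10 -> Z


Result: YXYXYZ


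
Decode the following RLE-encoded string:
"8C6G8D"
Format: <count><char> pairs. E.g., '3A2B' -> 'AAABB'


Expanding each <count><char> pair:
  8C -> 'CCCCCCCC'
  6G -> 'GGGGGG'
  8D -> 'DDDDDDDD'

Decoded = CCCCCCCCGGGGGGDDDDDDDD


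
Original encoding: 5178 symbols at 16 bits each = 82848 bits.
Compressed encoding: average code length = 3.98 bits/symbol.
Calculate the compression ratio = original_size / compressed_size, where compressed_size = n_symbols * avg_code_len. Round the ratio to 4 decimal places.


original_size = n_symbols * orig_bits = 5178 * 16 = 82848 bits
compressed_size = n_symbols * avg_code_len = 5178 * 3.98 = 20608.44 bits
ratio = original_size / compressed_size = 82848 / 20608.44 = 4.0201

Compression ratio = 4.0201


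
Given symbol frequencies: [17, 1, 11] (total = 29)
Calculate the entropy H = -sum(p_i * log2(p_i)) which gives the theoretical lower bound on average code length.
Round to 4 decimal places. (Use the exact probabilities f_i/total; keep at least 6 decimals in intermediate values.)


Per-symbol terms -p_i * log2(p_i) with p_i = f_i/29:
  p = 17/29 = 0.586207: log2(p) = -0.770518, -p*log2(p) = 0.451683
  p = 1/29 = 0.034483: log2(p) = -4.857981, -p*log2(p) = 0.167517
  p = 11/29 = 0.379310: log2(p) = -1.398549, -p*log2(p) = 0.530484
H = 0.451683 + 0.167517 + 0.530484 = 1.149684

H = 1.1497 bits/symbol


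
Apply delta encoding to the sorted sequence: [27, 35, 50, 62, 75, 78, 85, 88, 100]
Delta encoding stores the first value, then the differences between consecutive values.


First value: 27
Deltas:
  35 - 27 = 8
  50 - 35 = 15
  62 - 50 = 12
  75 - 62 = 13
  78 - 75 = 3
  85 - 78 = 7
  88 - 85 = 3
  100 - 88 = 12


Delta encoded: [27, 8, 15, 12, 13, 3, 7, 3, 12]


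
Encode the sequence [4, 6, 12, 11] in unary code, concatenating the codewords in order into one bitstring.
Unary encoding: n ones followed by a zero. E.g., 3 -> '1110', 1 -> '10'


Encode each number as n ones followed by a terminating 0:
  4 -> 11110 (5 bits)
  6 -> 1111110 (7 bits)
  12 -> 1111111111110 (13 bits)
  11 -> 111111111110 (12 bits)
Total length = 5 + 7 + 13 + 12 = 37 bits.

Unary([4, 6, 12, 11]) = 1111011111101111111111110111111111110 (37 bits)


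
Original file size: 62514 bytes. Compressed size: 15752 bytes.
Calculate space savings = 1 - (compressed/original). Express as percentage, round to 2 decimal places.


ratio = compressed/original = 15752/62514 = 0.251976
savings = 1 - ratio = 1 - 0.251976 = 0.748024
as a percentage: 0.748024 * 100 = 74.8%

Space savings = 1 - 15752/62514 = 74.8%


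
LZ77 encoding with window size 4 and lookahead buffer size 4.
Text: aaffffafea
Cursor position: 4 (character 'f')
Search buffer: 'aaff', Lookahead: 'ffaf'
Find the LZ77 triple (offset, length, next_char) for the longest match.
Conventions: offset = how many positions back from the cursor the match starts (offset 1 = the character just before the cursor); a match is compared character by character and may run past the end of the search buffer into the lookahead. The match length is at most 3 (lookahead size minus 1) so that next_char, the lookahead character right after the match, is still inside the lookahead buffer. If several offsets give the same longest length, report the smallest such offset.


Try each offset into the search buffer:
  offset=1 (pos 3, char 'f'): match length 2
  offset=2 (pos 2, char 'f'): match length 2
  offset=3 (pos 1, char 'a'): match length 0
  offset=4 (pos 0, char 'a'): match length 0
Longest match has length 2, found at offsets 1, 2; take the smallest, offset 1.
next_char = character at position 4 + 2 = 6 -> 'a'

Best match: offset=1, length=2 (matching 'ff' starting at position 3)
LZ77 triple: (1, 2, 'a')


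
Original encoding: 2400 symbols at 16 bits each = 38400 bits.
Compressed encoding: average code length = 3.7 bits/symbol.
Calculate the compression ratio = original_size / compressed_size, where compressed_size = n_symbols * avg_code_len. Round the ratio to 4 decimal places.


original_size = n_symbols * orig_bits = 2400 * 16 = 38400 bits
compressed_size = n_symbols * avg_code_len = 2400 * 3.7 = 8880.0 bits
ratio = original_size / compressed_size = 38400 / 8880.0 = 4.3243

Compression ratio = 4.3243


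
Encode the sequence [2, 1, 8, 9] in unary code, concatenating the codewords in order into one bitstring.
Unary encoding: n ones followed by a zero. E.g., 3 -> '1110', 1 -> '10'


Encode each number as n ones followed by a terminating 0:
  2 -> 110 (3 bits)
  1 -> 10 (2 bits)
  8 -> 111111110 (9 bits)
  9 -> 1111111110 (10 bits)
Total length = 3 + 2 + 9 + 10 = 24 bits.

Unary([2, 1, 8, 9]) = 110101111111101111111110 (24 bits)


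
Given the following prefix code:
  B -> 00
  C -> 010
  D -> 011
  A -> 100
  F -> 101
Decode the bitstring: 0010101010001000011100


Decoding step by step:
Bits 00 -> B
Bits 101 -> F
Bits 010 -> C
Bits 100 -> A
Bits 010 -> C
Bits 00 -> B
Bits 011 -> D
Bits 100 -> A


Decoded message: BFCACBDA


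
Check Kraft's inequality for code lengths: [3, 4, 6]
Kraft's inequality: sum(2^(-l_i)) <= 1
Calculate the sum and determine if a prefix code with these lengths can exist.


Sum = 2^(-3) + 2^(-4) + 2^(-6)
    = 0.125 + 0.0625 + 0.015625
    = 13/64 = 0.203125
Since 0.203125 <= 1, Kraft's inequality IS satisfied.
A prefix code with these lengths CAN exist.

Kraft sum = 0.203125. Satisfied.


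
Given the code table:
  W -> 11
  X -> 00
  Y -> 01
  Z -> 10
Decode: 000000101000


Decoding:
00 -> X
00 -> X
00 -> X
10 -> Z
10 -> Z
00 -> X


Result: XXXZZX


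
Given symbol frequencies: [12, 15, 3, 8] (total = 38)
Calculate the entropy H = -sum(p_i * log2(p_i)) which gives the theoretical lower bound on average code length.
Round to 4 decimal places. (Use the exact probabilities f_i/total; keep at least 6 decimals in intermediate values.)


Per-symbol terms -p_i * log2(p_i) with p_i = f_i/38:
  p = 12/38 = 0.315789: log2(p) = -1.662965, -p*log2(p) = 0.525147
  p = 15/38 = 0.394737: log2(p) = -1.341037, -p*log2(p) = 0.529357
  p = 3/38 = 0.078947: log2(p) = -3.662965, -p*log2(p) = 0.289181
  p = 8/38 = 0.210526: log2(p) = -2.247928, -p*log2(p) = 0.473248
H = 0.525147 + 0.529357 + 0.289181 + 0.473248 = 1.816933

H = 1.8169 bits/symbol


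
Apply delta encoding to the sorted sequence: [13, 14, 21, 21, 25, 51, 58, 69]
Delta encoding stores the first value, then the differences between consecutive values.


First value: 13
Deltas:
  14 - 13 = 1
  21 - 14 = 7
  21 - 21 = 0
  25 - 21 = 4
  51 - 25 = 26
  58 - 51 = 7
  69 - 58 = 11


Delta encoded: [13, 1, 7, 0, 4, 26, 7, 11]


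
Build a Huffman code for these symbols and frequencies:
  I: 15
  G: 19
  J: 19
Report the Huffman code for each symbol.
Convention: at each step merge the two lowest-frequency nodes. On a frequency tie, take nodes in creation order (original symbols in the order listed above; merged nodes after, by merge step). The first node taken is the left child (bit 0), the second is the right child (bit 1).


Huffman tree construction:
Step 1: Merge I(15) + G(19) = 34
Step 2: Merge J(19) + (I+G)(34) = 53
Read each symbol's code off the tree from the root (left child = 0, right child = 1).

Codes:
  I: 10 (length 2)
  G: 11 (length 2)
  J: 0 (length 1)
Average code length: 87/53 = 1.6415 bits/symbol


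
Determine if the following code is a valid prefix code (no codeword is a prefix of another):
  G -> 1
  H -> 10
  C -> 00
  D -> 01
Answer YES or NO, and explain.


Checking each pair (does one codeword prefix another?):
  G='1' vs H='10': prefix -- VIOLATION

NO -- this is NOT a valid prefix code. G (1) is a prefix of H (10).


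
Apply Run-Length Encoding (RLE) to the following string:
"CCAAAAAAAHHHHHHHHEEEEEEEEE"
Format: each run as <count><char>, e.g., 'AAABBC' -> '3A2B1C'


Scanning runs left to right:
  i=0: run of 'C' x 2 -> '2C'
  i=2: run of 'A' x 7 -> '7A'
  i=9: run of 'H' x 8 -> '8H'
  i=17: run of 'E' x 9 -> '9E'

RLE = 2C7A8H9E


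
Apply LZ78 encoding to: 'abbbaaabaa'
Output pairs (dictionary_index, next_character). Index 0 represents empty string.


LZ78 encoding steps:
Dictionary: {0: ''}
Step 1: w='' (idx 0), next='a' -> output (0, 'a'), add 'a' as idx 1
Step 2: w='' (idx 0), next='b' -> output (0, 'b'), add 'b' as idx 2
Step 3: w='b' (idx 2), next='b' -> output (2, 'b'), add 'bb' as idx 3
Step 4: w='a' (idx 1), next='a' -> output (1, 'a'), add 'aa' as idx 4
Step 5: w='a' (idx 1), next='b' -> output (1, 'b'), add 'ab' as idx 5
Step 6: w='aa' (idx 4), end of input -> output (4, '')


Encoded: [(0, 'a'), (0, 'b'), (2, 'b'), (1, 'a'), (1, 'b'), (4, '')]


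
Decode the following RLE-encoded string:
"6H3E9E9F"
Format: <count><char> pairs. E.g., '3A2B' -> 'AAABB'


Expanding each <count><char> pair:
  6H -> 'HHHHHH'
  3E -> 'EEE'
  9E -> 'EEEEEEEEE'
  9F -> 'FFFFFFFFF'

Decoded = HHHHHHEEEEEEEEEEEEFFFFFFFFF


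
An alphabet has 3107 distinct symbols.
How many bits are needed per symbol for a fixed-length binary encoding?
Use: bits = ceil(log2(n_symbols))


log2(3107) = 11.6013
Bracket: 2^11 = 2048 < 3107 <= 2^12 = 4096
So ceil(log2(3107)) = 12

bits = ceil(log2(3107)) = ceil(11.6013) = 12 bits


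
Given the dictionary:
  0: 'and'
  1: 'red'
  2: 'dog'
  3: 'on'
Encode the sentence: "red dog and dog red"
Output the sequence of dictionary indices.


Look up each word in the dictionary:
  'red' -> 1
  'dog' -> 2
  'and' -> 0
  'dog' -> 2
  'red' -> 1

Encoded: [1, 2, 0, 2, 1]


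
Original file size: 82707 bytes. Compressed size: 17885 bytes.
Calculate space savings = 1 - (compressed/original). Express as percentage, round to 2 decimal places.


ratio = compressed/original = 17885/82707 = 0.216245
savings = 1 - ratio = 1 - 0.216245 = 0.783755
as a percentage: 0.783755 * 100 = 78.38%

Space savings = 1 - 17885/82707 = 78.38%


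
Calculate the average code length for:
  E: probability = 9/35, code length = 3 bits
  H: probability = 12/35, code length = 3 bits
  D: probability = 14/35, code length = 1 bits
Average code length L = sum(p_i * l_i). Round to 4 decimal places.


Weighted contributions p_i * l_i:
  E: (9/35) * 3 = 27/35
  H: (12/35) * 3 = 36/35
  D: (14/35) * 1 = 14/35
Sum = (27 + 36 + 14)/35 = 77/35

L = 77/35 = 2.2000 bits/symbol


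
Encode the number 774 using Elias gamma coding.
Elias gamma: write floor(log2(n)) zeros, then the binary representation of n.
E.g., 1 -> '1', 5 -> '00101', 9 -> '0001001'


num_bits = floor(log2(774)) + 1 = 10
leading_zeros = num_bits - 1 = 9
binary(774) = 1100000110

Elias gamma(774) = '000000000' + '1100000110' = 0000000001100000110 (19 bits)


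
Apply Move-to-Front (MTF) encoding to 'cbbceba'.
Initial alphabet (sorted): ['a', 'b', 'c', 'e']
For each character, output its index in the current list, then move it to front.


MTF encoding:
'c': index 2 in ['a', 'b', 'c', 'e'] -> ['c', 'a', 'b', 'e']
'b': index 2 in ['c', 'a', 'b', 'e'] -> ['b', 'c', 'a', 'e']
'b': index 0 in ['b', 'c', 'a', 'e'] -> ['b', 'c', 'a', 'e']
'c': index 1 in ['b', 'c', 'a', 'e'] -> ['c', 'b', 'a', 'e']
'e': index 3 in ['c', 'b', 'a', 'e'] -> ['e', 'c', 'b', 'a']
'b': index 2 in ['e', 'c', 'b', 'a'] -> ['b', 'e', 'c', 'a']
'a': index 3 in ['b', 'e', 'c', 'a'] -> ['a', 'b', 'e', 'c']


Output: [2, 2, 0, 1, 3, 2, 3]


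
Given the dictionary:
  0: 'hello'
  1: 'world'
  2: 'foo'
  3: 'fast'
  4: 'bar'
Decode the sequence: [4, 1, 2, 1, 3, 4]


Look up each index in the dictionary:
  4 -> 'bar'
  1 -> 'world'
  2 -> 'foo'
  1 -> 'world'
  3 -> 'fast'
  4 -> 'bar'

Decoded: "bar world foo world fast bar"


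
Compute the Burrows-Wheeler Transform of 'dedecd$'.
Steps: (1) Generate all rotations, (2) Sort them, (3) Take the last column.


Rotations (sorted):
  0: $dedecd -> last char: d
  1: cd$dede -> last char: e
  2: d$dedec -> last char: c
  3: decd$de -> last char: e
  4: dedecd$ -> last char: $
  5: ecd$ded -> last char: d
  6: edecd$d -> last char: d


BWT = dece$dd


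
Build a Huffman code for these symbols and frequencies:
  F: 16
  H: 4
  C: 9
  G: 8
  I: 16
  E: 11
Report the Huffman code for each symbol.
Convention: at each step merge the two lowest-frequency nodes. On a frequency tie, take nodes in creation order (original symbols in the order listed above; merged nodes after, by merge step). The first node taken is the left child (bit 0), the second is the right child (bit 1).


Huffman tree construction:
Step 1: Merge H(4) + G(8) = 12
Step 2: Merge C(9) + E(11) = 20
Step 3: Merge (H+G)(12) + F(16) = 28
Step 4: Merge I(16) + (C+E)(20) = 36
Step 5: Merge ((H+G)+F)(28) + (I+(C+E))(36) = 64
Read each symbol's code off the tree from the root (left child = 0, right child = 1).

Codes:
  F: 01 (length 2)
  H: 000 (length 3)
  C: 110 (length 3)
  G: 001 (length 3)
  I: 10 (length 2)
  E: 111 (length 3)
Average code length: 160/64 = 2.5000 bits/symbol


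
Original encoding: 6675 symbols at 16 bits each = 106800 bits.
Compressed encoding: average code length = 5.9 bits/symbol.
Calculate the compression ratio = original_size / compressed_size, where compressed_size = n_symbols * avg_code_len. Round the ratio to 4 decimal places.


original_size = n_symbols * orig_bits = 6675 * 16 = 106800 bits
compressed_size = n_symbols * avg_code_len = 6675 * 5.9 = 39382.5 bits
ratio = original_size / compressed_size = 106800 / 39382.5 = 2.7119

Compression ratio = 2.7119


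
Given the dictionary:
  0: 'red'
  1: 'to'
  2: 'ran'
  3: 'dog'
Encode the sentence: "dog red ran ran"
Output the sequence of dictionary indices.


Look up each word in the dictionary:
  'dog' -> 3
  'red' -> 0
  'ran' -> 2
  'ran' -> 2

Encoded: [3, 0, 2, 2]


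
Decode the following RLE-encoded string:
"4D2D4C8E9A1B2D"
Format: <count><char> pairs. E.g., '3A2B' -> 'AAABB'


Expanding each <count><char> pair:
  4D -> 'DDDD'
  2D -> 'DD'
  4C -> 'CCCC'
  8E -> 'EEEEEEEE'
  9A -> 'AAAAAAAAA'
  1B -> 'B'
  2D -> 'DD'

Decoded = DDDDDDCCCCEEEEEEEEAAAAAAAAABDD


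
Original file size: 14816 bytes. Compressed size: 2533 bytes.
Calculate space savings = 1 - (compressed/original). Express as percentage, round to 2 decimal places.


ratio = compressed/original = 2533/14816 = 0.170964
savings = 1 - ratio = 1 - 0.170964 = 0.829036
as a percentage: 0.829036 * 100 = 82.9%

Space savings = 1 - 2533/14816 = 82.9%


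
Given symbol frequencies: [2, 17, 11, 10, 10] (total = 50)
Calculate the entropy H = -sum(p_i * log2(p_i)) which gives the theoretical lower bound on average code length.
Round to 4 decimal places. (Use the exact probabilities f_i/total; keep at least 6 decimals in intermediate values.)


Per-symbol terms -p_i * log2(p_i) with p_i = f_i/50:
  p = 2/50 = 0.040000: log2(p) = -4.643856, -p*log2(p) = 0.185754
  p = 17/50 = 0.340000: log2(p) = -1.556393, -p*log2(p) = 0.529174
  p = 11/50 = 0.220000: log2(p) = -2.184425, -p*log2(p) = 0.480573
  p = 10/50 = 0.200000: log2(p) = -2.321928, -p*log2(p) = 0.464386
  p = 10/50 = 0.200000: log2(p) = -2.321928, -p*log2(p) = 0.464386
H = 0.185754 + 0.529174 + 0.480573 + 0.464386 + 0.464386 = 2.124273

H = 2.1243 bits/symbol


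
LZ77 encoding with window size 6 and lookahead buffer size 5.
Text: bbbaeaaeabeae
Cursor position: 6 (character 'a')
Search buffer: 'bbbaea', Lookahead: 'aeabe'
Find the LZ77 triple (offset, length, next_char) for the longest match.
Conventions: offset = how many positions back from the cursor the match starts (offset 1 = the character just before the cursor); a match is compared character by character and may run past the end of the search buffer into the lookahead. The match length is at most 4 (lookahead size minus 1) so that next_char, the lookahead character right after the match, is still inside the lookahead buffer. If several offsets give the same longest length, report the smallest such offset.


Try each offset into the search buffer:
  offset=1 (pos 5, char 'a'): match length 1
  offset=2 (pos 4, char 'e'): match length 0
  offset=3 (pos 3, char 'a'): match length 3
  offset=4 (pos 2, char 'b'): match length 0
  offset=5 (pos 1, char 'b'): match length 0
  offset=6 (pos 0, char 'b'): match length 0
Longest match has length 3 at offset 3.
next_char = character at position 6 + 3 = 9 -> 'b'

Best match: offset=3, length=3 (matching 'aea' starting at position 3)
LZ77 triple: (3, 3, 'b')


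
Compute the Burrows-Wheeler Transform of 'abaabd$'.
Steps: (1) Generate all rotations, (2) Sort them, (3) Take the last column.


Rotations (sorted):
  0: $abaabd -> last char: d
  1: aabd$ab -> last char: b
  2: abaabd$ -> last char: $
  3: abd$aba -> last char: a
  4: baabd$a -> last char: a
  5: bd$abaa -> last char: a
  6: d$abaab -> last char: b


BWT = db$aaab


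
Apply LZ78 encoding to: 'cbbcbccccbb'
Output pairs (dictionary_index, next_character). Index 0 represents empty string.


LZ78 encoding steps:
Dictionary: {0: ''}
Step 1: w='' (idx 0), next='c' -> output (0, 'c'), add 'c' as idx 1
Step 2: w='' (idx 0), next='b' -> output (0, 'b'), add 'b' as idx 2
Step 3: w='b' (idx 2), next='c' -> output (2, 'c'), add 'bc' as idx 3
Step 4: w='bc' (idx 3), next='c' -> output (3, 'c'), add 'bcc' as idx 4
Step 5: w='c' (idx 1), next='c' -> output (1, 'c'), add 'cc' as idx 5
Step 6: w='b' (idx 2), next='b' -> output (2, 'b'), add 'bb' as idx 6


Encoded: [(0, 'c'), (0, 'b'), (2, 'c'), (3, 'c'), (1, 'c'), (2, 'b')]


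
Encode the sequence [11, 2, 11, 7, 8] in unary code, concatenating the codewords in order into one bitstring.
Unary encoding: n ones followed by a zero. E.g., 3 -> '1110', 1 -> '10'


Encode each number as n ones followed by a terminating 0:
  11 -> 111111111110 (12 bits)
  2 -> 110 (3 bits)
  11 -> 111111111110 (12 bits)
  7 -> 11111110 (8 bits)
  8 -> 111111110 (9 bits)
Total length = 12 + 3 + 12 + 8 + 9 = 44 bits.

Unary([11, 2, 11, 7, 8]) = 11111111111011011111111111011111110111111110 (44 bits)


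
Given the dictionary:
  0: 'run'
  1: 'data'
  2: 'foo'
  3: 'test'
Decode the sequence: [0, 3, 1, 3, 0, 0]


Look up each index in the dictionary:
  0 -> 'run'
  3 -> 'test'
  1 -> 'data'
  3 -> 'test'
  0 -> 'run'
  0 -> 'run'

Decoded: "run test data test run run"


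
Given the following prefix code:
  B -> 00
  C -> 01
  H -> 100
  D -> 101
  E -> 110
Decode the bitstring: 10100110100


Decoding step by step:
Bits 101 -> D
Bits 00 -> B
Bits 110 -> E
Bits 100 -> H


Decoded message: DBEH


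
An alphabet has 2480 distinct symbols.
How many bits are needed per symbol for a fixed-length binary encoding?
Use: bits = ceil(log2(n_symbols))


log2(2480) = 11.2761
Bracket: 2^11 = 2048 < 2480 <= 2^12 = 4096
So ceil(log2(2480)) = 12

bits = ceil(log2(2480)) = ceil(11.2761) = 12 bits


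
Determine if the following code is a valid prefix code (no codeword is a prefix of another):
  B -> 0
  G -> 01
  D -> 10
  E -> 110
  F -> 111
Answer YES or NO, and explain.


Checking each pair (does one codeword prefix another?):
  B='0' vs G='01': prefix -- VIOLATION

NO -- this is NOT a valid prefix code. B (0) is a prefix of G (01).


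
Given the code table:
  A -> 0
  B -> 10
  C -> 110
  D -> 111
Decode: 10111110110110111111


Decoding:
10 -> B
111 -> D
110 -> C
110 -> C
110 -> C
111 -> D
111 -> D


Result: BDCCCDD


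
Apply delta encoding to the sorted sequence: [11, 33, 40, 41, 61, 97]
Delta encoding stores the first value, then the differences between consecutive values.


First value: 11
Deltas:
  33 - 11 = 22
  40 - 33 = 7
  41 - 40 = 1
  61 - 41 = 20
  97 - 61 = 36


Delta encoded: [11, 22, 7, 1, 20, 36]


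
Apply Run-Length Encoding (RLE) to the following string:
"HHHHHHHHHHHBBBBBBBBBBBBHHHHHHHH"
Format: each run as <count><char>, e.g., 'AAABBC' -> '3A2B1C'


Scanning runs left to right:
  i=0: run of 'H' x 11 -> '11H'
  i=11: run of 'B' x 12 -> '12B'
  i=23: run of 'H' x 8 -> '8H'

RLE = 11H12B8H


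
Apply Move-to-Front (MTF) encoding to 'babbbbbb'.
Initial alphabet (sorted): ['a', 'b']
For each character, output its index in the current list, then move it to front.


MTF encoding:
'b': index 1 in ['a', 'b'] -> ['b', 'a']
'a': index 1 in ['b', 'a'] -> ['a', 'b']
'b': index 1 in ['a', 'b'] -> ['b', 'a']
'b': index 0 in ['b', 'a'] -> ['b', 'a']
'b': index 0 in ['b', 'a'] -> ['b', 'a']
'b': index 0 in ['b', 'a'] -> ['b', 'a']
'b': index 0 in ['b', 'a'] -> ['b', 'a']
'b': index 0 in ['b', 'a'] -> ['b', 'a']


Output: [1, 1, 1, 0, 0, 0, 0, 0]


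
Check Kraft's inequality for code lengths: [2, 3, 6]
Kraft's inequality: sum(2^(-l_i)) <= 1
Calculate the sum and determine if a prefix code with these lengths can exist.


Sum = 2^(-2) + 2^(-3) + 2^(-6)
    = 0.25 + 0.125 + 0.015625
    = 25/64 = 0.390625
Since 0.390625 <= 1, Kraft's inequality IS satisfied.
A prefix code with these lengths CAN exist.

Kraft sum = 0.390625. Satisfied.


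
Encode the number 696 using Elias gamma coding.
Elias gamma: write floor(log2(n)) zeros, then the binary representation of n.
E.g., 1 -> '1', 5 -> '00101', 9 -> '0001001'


num_bits = floor(log2(696)) + 1 = 10
leading_zeros = num_bits - 1 = 9
binary(696) = 1010111000

Elias gamma(696) = '000000000' + '1010111000' = 0000000001010111000 (19 bits)


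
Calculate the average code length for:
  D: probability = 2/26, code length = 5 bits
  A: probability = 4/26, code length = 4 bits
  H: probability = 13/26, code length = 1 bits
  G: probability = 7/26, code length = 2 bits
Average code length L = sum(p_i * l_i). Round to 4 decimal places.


Weighted contributions p_i * l_i:
  D: (2/26) * 5 = 10/26
  A: (4/26) * 4 = 16/26
  H: (13/26) * 1 = 13/26
  G: (7/26) * 2 = 14/26
Sum = (10 + 16 + 13 + 14)/26 = 53/26

L = 53/26 = 2.0385 bits/symbol


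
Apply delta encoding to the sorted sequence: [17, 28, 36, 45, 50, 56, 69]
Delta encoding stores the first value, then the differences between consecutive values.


First value: 17
Deltas:
  28 - 17 = 11
  36 - 28 = 8
  45 - 36 = 9
  50 - 45 = 5
  56 - 50 = 6
  69 - 56 = 13


Delta encoded: [17, 11, 8, 9, 5, 6, 13]


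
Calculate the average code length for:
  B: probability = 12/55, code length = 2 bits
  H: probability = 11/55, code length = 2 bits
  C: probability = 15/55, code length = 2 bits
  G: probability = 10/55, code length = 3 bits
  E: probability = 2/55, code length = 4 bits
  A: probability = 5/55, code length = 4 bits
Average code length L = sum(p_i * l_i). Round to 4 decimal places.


Weighted contributions p_i * l_i:
  B: (12/55) * 2 = 24/55
  H: (11/55) * 2 = 22/55
  C: (15/55) * 2 = 30/55
  G: (10/55) * 3 = 30/55
  E: (2/55) * 4 = 8/55
  A: (5/55) * 4 = 20/55
Sum = (24 + 22 + 30 + 30 + 8 + 20)/55 = 134/55

L = 134/55 = 2.4364 bits/symbol


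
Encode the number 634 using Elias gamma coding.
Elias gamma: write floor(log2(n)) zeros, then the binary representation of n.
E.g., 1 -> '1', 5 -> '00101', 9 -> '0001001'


num_bits = floor(log2(634)) + 1 = 10
leading_zeros = num_bits - 1 = 9
binary(634) = 1001111010

Elias gamma(634) = '000000000' + '1001111010' = 0000000001001111010 (19 bits)


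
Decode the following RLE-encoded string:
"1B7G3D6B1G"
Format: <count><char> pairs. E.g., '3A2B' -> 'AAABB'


Expanding each <count><char> pair:
  1B -> 'B'
  7G -> 'GGGGGGG'
  3D -> 'DDD'
  6B -> 'BBBBBB'
  1G -> 'G'

Decoded = BGGGGGGGDDDBBBBBBG


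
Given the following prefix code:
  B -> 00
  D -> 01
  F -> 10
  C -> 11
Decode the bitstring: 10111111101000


Decoding step by step:
Bits 10 -> F
Bits 11 -> C
Bits 11 -> C
Bits 11 -> C
Bits 10 -> F
Bits 10 -> F
Bits 00 -> B


Decoded message: FCCCFFB


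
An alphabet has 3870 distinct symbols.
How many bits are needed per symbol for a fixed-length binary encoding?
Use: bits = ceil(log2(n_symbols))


log2(3870) = 11.9181
Bracket: 2^11 = 2048 < 3870 <= 2^12 = 4096
So ceil(log2(3870)) = 12

bits = ceil(log2(3870)) = ceil(11.9181) = 12 bits


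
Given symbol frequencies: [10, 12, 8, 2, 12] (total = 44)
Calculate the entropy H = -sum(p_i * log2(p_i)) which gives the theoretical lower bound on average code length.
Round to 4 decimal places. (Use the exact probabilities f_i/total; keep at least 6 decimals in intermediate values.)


Per-symbol terms -p_i * log2(p_i) with p_i = f_i/44:
  p = 10/44 = 0.227273: log2(p) = -2.137504, -p*log2(p) = 0.485796
  p = 12/44 = 0.272727: log2(p) = -1.874469, -p*log2(p) = 0.511219
  p = 8/44 = 0.181818: log2(p) = -2.459432, -p*log2(p) = 0.447169
  p = 2/44 = 0.045455: log2(p) = -4.459432, -p*log2(p) = 0.202701
  p = 12/44 = 0.272727: log2(p) = -1.874469, -p*log2(p) = 0.511219
H = 0.485796 + 0.511219 + 0.447169 + 0.202701 + 0.511219 = 2.158104

H = 2.1581 bits/symbol


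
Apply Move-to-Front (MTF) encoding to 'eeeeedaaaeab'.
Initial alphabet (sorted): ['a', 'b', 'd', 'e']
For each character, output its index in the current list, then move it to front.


MTF encoding:
'e': index 3 in ['a', 'b', 'd', 'e'] -> ['e', 'a', 'b', 'd']
'e': index 0 in ['e', 'a', 'b', 'd'] -> ['e', 'a', 'b', 'd']
'e': index 0 in ['e', 'a', 'b', 'd'] -> ['e', 'a', 'b', 'd']
'e': index 0 in ['e', 'a', 'b', 'd'] -> ['e', 'a', 'b', 'd']
'e': index 0 in ['e', 'a', 'b', 'd'] -> ['e', 'a', 'b', 'd']
'd': index 3 in ['e', 'a', 'b', 'd'] -> ['d', 'e', 'a', 'b']
'a': index 2 in ['d', 'e', 'a', 'b'] -> ['a', 'd', 'e', 'b']
'a': index 0 in ['a', 'd', 'e', 'b'] -> ['a', 'd', 'e', 'b']
'a': index 0 in ['a', 'd', 'e', 'b'] -> ['a', 'd', 'e', 'b']
'e': index 2 in ['a', 'd', 'e', 'b'] -> ['e', 'a', 'd', 'b']
'a': index 1 in ['e', 'a', 'd', 'b'] -> ['a', 'e', 'd', 'b']
'b': index 3 in ['a', 'e', 'd', 'b'] -> ['b', 'a', 'e', 'd']


Output: [3, 0, 0, 0, 0, 3, 2, 0, 0, 2, 1, 3]


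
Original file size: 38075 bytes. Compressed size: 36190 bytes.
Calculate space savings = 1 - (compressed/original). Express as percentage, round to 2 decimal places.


ratio = compressed/original = 36190/38075 = 0.950492
savings = 1 - ratio = 1 - 0.950492 = 0.049508
as a percentage: 0.049508 * 100 = 4.95%

Space savings = 1 - 36190/38075 = 4.95%


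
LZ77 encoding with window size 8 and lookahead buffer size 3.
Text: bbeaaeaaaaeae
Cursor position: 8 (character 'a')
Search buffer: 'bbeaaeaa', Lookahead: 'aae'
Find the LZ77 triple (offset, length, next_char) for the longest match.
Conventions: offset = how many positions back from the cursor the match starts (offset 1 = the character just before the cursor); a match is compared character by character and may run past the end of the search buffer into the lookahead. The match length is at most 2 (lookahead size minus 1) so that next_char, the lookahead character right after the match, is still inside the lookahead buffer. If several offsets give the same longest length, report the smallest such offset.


Try each offset into the search buffer:
  offset=1 (pos 7, char 'a'): match length 2
  offset=2 (pos 6, char 'a'): match length 2
  offset=3 (pos 5, char 'e'): match length 0
  offset=4 (pos 4, char 'a'): match length 1
  offset=5 (pos 3, char 'a'): match length 2
  offset=6 (pos 2, char 'e'): match length 0
  offset=7 (pos 1, char 'b'): match length 0
  offset=8 (pos 0, char 'b'): match length 0
Longest match has length 2, found at offsets 1, 2, 5; take the smallest, offset 1.
next_char = character at position 8 + 2 = 10 -> 'e'

Best match: offset=1, length=2 (matching 'aa' starting at position 7)
LZ77 triple: (1, 2, 'e')
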